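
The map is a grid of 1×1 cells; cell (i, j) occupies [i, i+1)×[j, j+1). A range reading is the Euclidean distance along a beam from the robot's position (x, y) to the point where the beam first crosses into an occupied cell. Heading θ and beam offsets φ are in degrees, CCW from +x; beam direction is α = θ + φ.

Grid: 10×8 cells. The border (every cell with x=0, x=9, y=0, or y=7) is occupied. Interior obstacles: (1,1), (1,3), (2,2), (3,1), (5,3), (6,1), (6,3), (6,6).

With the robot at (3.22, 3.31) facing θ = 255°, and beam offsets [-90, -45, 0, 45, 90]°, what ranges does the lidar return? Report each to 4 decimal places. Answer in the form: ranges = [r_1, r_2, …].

beam 1: φ=-90°, α=165°
  direction (-0.9659, 0.2588); cell (3,3); t to first gridline: x 0.2278, y 2.6660 (then +1.0353 / +3.8637)
    (2,3) via x @ 0.2278
    (1,3) via x @ 1.2630  # hit
  → r_1 = 1.2630
beam 2: φ=-45°, α=210°
  direction (-0.8660, -0.5000); cell (3,3); t to first gridline: x 0.2540, y 0.6200 (then +1.1547 / +2.0000)
    (2,3) via x @ 0.2540
    (2,2) via y @ 0.6200  # hit
  → r_2 = 0.6200
beam 3: φ=0°, α=255°
  direction (-0.2588, -0.9659); cell (3,3); t to first gridline: x 0.8500, y 0.3209 (then +3.8637 / +1.0353)
    (3,2) via y @ 0.3209
    (2,2) via x @ 0.8500  # hit
  → r_3 = 0.8500
beam 4: φ=45°, α=300°
  direction (0.5000, -0.8660); cell (3,3); t to first gridline: x 1.5600, y 0.3580 (then +2.0000 / +1.1547)
    (3,2) via y @ 0.3580
    (3,1) via y @ 1.5127  # hit
  → r_4 = 1.5127
beam 5: φ=90°, α=345°
  direction (0.9659, -0.2588); cell (3,3); t to first gridline: x 0.8075, y 1.1977 (then +1.0353 / +3.8637)
    (4,3) via x @ 0.8075
    (4,2) via y @ 1.1977
    (5,2) via x @ 1.8428
    (6,2) via x @ 2.8781
    (7,2) via x @ 3.9133
    (8,2) via x @ 4.9486
    (8,1) via y @ 5.0615
    (9,1) via x @ 5.9839  # hit
  → r_5 = 5.9839

ranges = [1.2630, 0.6200, 0.8500, 1.5127, 5.9839]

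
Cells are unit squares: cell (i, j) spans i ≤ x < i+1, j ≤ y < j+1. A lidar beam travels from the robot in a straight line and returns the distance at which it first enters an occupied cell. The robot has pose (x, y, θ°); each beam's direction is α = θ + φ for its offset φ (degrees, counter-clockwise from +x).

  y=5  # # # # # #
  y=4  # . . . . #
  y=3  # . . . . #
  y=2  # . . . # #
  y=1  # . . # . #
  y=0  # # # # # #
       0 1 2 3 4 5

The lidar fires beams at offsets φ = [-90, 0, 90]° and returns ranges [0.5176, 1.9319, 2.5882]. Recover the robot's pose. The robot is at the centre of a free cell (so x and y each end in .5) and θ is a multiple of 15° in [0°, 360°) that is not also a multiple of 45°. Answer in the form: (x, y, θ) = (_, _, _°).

Enumerate (i+0.5, j+0.5, θ) over the 14 free cells and 16 admissible headings. For each, cast all 3 beams and compare to the given ranges.
  (1.5, 2.5, 165°): beam 1 = 2.5882 ≠ 0.5176 ✗
  (4.5, 4.5, 120°): beam 1 = 0.5774 ≠ 0.5176 ✗
  (3.5, 2.5, 105°): beam 2 = 2.5882 ≠ 1.9319 ✗
  (3.5, 2.5, 285°): beam 1 = 2.5882 ≠ 0.5176 ✗
  …
  (1.5, 3.5, 255°): r_1=0.5176, r_2=1.9319, r_3=2.5882 — all match ✓
Only this pose fits every beam.

(x, y, θ) = (1.5, 3.5, 255°)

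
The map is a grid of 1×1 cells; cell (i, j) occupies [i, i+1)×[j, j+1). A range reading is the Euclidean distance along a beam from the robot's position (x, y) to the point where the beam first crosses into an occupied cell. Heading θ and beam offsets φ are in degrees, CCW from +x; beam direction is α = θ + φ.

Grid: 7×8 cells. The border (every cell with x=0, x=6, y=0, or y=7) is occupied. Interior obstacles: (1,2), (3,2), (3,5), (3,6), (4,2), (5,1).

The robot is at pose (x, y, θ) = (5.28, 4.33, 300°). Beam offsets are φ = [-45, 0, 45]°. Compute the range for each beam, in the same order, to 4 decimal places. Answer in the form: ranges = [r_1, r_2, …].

ranges = [1.3769, 1.4400, 0.7454]

beam 1: φ=-45°, α=255°
  d=(-0.2588,-0.9659)  start (5,4)  tX=1.0818 tY=0.3416  stride 1/|dx|=3.8637 1/|dy|=1.0353
    cross y-line → (5,3), t=0.3416
    cross x-line → (4,3), t=1.0818
    cross y-line → (4,2), t=1.3769 (wall)
  → r_1 = 1.3769
beam 2: φ=0°, α=300°
  d=(0.5000,-0.8660)  start (5,4)  tX=1.4400 tY=0.3811  stride 1/|dx|=2.0000 1/|dy|=1.1547
    cross y-line → (5,3), t=0.3811
    cross x-line → (6,3), t=1.4400 (wall)
  → r_2 = 1.4400
beam 3: φ=45°, α=345°
  d=(0.9659,-0.2588)  start (5,4)  tX=0.7454 tY=1.2750  stride 1/|dx|=1.0353 1/|dy|=3.8637
    cross x-line → (6,4), t=0.7454 (wall)
  → r_3 = 0.7454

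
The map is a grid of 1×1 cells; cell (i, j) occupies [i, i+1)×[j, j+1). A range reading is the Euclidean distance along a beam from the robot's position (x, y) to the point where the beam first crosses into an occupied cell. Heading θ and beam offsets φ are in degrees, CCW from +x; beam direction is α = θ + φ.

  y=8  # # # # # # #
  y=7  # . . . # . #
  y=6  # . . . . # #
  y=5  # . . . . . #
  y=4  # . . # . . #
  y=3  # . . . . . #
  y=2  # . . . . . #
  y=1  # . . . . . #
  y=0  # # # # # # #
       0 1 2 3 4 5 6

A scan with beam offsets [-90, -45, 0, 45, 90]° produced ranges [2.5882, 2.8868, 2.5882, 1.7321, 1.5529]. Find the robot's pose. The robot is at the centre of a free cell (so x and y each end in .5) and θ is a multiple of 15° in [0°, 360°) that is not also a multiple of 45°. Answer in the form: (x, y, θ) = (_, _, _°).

Candidates: 32 free-cell centres × 16 headings = 512 poses. Raycast each; keep the one whose scan matches to 4 dp.
  (1.5, 7.5, 285°): beam 1 = 0.5176 ≠ 2.5882 ✗
  (1.5, 3.5, 195°): beam 1 = 1.9319 ≠ 2.5882 ✗
  (2.5, 4.5, 165°): beam 1 = 3.6235 ≠ 2.5882 ✗
  (5.5, 3.5, 30°): beam 1 = 1.0000 ≠ 2.5882 ✗
  (3.5, 1.5, 105°): beam 2 = 5.0000 ≠ 2.8868 ✗
  …
  (2.5, 5.5, 105°): r_1=2.5882, r_2=2.8868, r_3=2.5882, r_4=1.7321, r_5=1.5529 — all match ✓
Unique over the lattice → pose = (2.5, 5.5, 105°).

(x, y, θ) = (2.5, 5.5, 105°)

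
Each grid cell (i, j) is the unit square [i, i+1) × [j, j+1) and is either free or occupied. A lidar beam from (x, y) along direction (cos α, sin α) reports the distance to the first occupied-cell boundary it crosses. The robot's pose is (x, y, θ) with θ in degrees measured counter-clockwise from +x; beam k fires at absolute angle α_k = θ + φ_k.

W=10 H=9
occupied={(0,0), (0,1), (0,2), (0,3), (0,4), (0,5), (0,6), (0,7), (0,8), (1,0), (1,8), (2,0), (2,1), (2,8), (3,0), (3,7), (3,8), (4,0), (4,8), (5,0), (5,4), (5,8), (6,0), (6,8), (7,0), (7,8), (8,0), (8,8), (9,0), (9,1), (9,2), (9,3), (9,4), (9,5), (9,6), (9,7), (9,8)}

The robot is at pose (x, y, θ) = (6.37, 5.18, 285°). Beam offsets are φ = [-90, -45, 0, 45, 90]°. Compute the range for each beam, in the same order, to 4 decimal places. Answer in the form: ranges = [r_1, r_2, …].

ranges = [0.6955, 0.7400, 4.3275, 3.0369, 2.7228]

beam 1: φ=-90°, α=195°
  dir = (cos 195°, sin 195°) = (-0.9659, -0.2588); from cell (6,5)
  next x-line at t=0.3831, next y-line at t=0.6955; Δt_x=1.0353, Δt_y=3.8637
    x: enter (5,5) at t=0.3831
    y: enter (5,4) at t=0.6955 ← occupied
  → r_1 = 0.6955
beam 2: φ=-45°, α=240°
  dir = (cos 240°, sin 240°) = (-0.5000, -0.8660); from cell (6,5)
  next x-line at t=0.7400, next y-line at t=0.2078; Δt_x=2.0000, Δt_y=1.1547
    y: enter (6,4) at t=0.2078
    x: enter (5,4) at t=0.7400 ← occupied
  → r_2 = 0.7400
beam 3: φ=0°, α=285°
  dir = (cos 285°, sin 285°) = (0.2588, -0.9659); from cell (6,5)
  next x-line at t=2.4341, next y-line at t=0.1863; Δt_x=3.8637, Δt_y=1.0353
    y: enter (6,4) at t=0.1863
    y: enter (6,3) at t=1.2216
    y: enter (6,2) at t=2.2569
    x: enter (7,2) at t=2.4341
    y: enter (7,1) at t=3.2922
    y: enter (7,0) at t=4.3275 ← occupied
  → r_3 = 4.3275
beam 4: φ=45°, α=330°
  dir = (cos 330°, sin 330°) = (0.8660, -0.5000); from cell (6,5)
  next x-line at t=0.7275, next y-line at t=0.3600; Δt_x=1.1547, Δt_y=2.0000
    y: enter (6,4) at t=0.3600
    x: enter (7,4) at t=0.7275
    x: enter (8,4) at t=1.8822
    y: enter (8,3) at t=2.3600
    x: enter (9,3) at t=3.0369 ← occupied
  → r_4 = 3.0369
beam 5: φ=90°, α=15°
  dir = (cos 15°, sin 15°) = (0.9659, 0.2588); from cell (6,5)
  next x-line at t=0.6522, next y-line at t=3.1682; Δt_x=1.0353, Δt_y=3.8637
    x: enter (7,5) at t=0.6522
    x: enter (8,5) at t=1.6875
    x: enter (9,5) at t=2.7228 ← occupied
  → r_5 = 2.7228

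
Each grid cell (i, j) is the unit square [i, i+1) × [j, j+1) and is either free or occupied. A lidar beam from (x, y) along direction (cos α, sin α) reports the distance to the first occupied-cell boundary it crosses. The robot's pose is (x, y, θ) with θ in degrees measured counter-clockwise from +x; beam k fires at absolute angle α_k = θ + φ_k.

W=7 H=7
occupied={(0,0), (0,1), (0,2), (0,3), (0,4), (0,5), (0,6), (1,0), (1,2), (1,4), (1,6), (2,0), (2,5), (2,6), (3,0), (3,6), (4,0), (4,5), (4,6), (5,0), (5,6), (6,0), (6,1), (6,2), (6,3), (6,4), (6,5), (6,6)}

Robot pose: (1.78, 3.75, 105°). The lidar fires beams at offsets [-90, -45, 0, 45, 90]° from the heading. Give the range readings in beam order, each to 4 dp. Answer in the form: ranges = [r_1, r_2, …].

ranges = [4.3689, 0.2887, 0.2588, 0.5000, 0.8075]

beam 1: φ=-90°, α=15°
  cosα=0.9659 sinα=0.2588 | (1,3) | tMaxX 0.2278 tMaxY 0.9659 | tΔX 1.0353 tΔY 3.8637
    t=0.2278 [x] (2,3)
    t=0.9659 [y] (2,4)
    t=1.2630 [x] (3,4)
    t=2.2983 [x] (4,4)
    t=3.3336 [x] (5,4)
    t=4.3689 [x] (6,4) — stop
  → r_1 = 4.3689
beam 2: φ=-45°, α=60°
  cosα=0.5000 sinα=0.8660 | (1,3) | tMaxX 0.4400 tMaxY 0.2887 | tΔX 2.0000 tΔY 1.1547
    t=0.2887 [y] (1,4) — stop
  → r_2 = 0.2887
beam 3: φ=0°, α=105°
  cosα=-0.2588 sinα=0.9659 | (1,3) | tMaxX 3.0137 tMaxY 0.2588 | tΔX 3.8637 tΔY 1.0353
    t=0.2588 [y] (1,4) — stop
  → r_3 = 0.2588
beam 4: φ=45°, α=150°
  cosα=-0.8660 sinα=0.5000 | (1,3) | tMaxX 0.9007 tMaxY 0.5000 | tΔX 1.1547 tΔY 2.0000
    t=0.5000 [y] (1,4) — stop
  → r_4 = 0.5000
beam 5: φ=90°, α=195°
  cosα=-0.9659 sinα=-0.2588 | (1,3) | tMaxX 0.8075 tMaxY 2.8978 | tΔX 1.0353 tΔY 3.8637
    t=0.8075 [x] (0,3) — stop
  → r_5 = 0.8075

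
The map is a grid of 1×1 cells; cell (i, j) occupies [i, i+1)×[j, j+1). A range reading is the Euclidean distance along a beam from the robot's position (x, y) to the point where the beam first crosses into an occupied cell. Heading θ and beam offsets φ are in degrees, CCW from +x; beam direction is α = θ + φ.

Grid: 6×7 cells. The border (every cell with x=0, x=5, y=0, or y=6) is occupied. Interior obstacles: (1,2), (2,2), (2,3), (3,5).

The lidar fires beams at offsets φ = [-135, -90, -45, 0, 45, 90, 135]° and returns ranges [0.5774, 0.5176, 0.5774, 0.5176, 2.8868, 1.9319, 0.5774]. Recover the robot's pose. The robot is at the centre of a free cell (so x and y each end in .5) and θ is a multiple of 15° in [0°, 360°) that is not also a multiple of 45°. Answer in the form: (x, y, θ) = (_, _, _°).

(x, y, θ) = (1.5, 3.5, 15°)

Enumerate (i+0.5, j+0.5, θ) over the 16 free cells and 16 admissible headings. For each, cast all 7 beams and compare to the given ranges.
  (4.5, 4.5, 345°): beam 1 = 1.7321 ≠ 0.5774 ✗
  (1.5, 3.5, 240°): beam 1 = 1.9319 ≠ 0.5774 ✗
  (3.5, 2.5, 255°): beam 1 = 1.0000 ≠ 0.5774 ✗
  …
  (1.5, 3.5, 15°): r_1=0.5774, r_2=0.5176, r_3=0.5774, r_4=0.5176, r_5=2.8868, r_6=1.9319, r_7=0.5774 — all match ✓
No second candidate reproduces the full scan.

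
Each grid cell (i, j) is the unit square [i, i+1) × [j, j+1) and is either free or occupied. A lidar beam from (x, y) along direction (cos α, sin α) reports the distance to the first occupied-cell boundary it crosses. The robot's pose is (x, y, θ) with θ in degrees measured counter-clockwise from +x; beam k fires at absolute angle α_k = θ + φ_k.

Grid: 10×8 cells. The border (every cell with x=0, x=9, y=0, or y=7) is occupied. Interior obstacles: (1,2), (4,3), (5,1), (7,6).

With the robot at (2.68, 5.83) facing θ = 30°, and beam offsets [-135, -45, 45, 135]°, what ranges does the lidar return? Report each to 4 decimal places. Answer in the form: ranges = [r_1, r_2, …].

ranges = [2.9298, 6.5429, 1.2113, 1.7393]

beam 1: φ=-135°, α=255°
  d=(-0.2588,-0.9659)  start (2,5)  tX=2.6273 tY=0.8593  stride 1/|dx|=3.8637 1/|dy|=1.0353
    cross y-line → (2,4), t=0.8593
    cross y-line → (2,3), t=1.8946
    cross x-line → (1,3), t=2.6273
    cross y-line → (1,2), t=2.9298 (wall)
  → r_1 = 2.9298
beam 2: φ=-45°, α=345°
  d=(0.9659,-0.2588)  start (2,5)  tX=0.3313 tY=3.2069  stride 1/|dx|=1.0353 1/|dy|=3.8637
    cross x-line → (3,5), t=0.3313
    cross x-line → (4,5), t=1.3666
    cross x-line → (5,5), t=2.4018
    cross y-line → (5,4), t=3.2069
    cross x-line → (6,4), t=3.4371
    cross x-line → (7,4), t=4.4724
    cross x-line → (8,4), t=5.5077
    cross x-line → (9,4), t=6.5429 (wall)
  → r_2 = 6.5429
beam 3: φ=45°, α=75°
  d=(0.2588,0.9659)  start (2,5)  tX=1.2364 tY=0.1760  stride 1/|dx|=3.8637 1/|dy|=1.0353
    cross y-line → (2,6), t=0.1760
    cross y-line → (2,7), t=1.2113 (wall)
  → r_3 = 1.2113
beam 4: φ=135°, α=165°
  d=(-0.9659,0.2588)  start (2,5)  tX=0.7040 tY=0.6568  stride 1/|dx|=1.0353 1/|dy|=3.8637
    cross y-line → (2,6), t=0.6568
    cross x-line → (1,6), t=0.7040
    cross x-line → (0,6), t=1.7393 (wall)
  → r_4 = 1.7393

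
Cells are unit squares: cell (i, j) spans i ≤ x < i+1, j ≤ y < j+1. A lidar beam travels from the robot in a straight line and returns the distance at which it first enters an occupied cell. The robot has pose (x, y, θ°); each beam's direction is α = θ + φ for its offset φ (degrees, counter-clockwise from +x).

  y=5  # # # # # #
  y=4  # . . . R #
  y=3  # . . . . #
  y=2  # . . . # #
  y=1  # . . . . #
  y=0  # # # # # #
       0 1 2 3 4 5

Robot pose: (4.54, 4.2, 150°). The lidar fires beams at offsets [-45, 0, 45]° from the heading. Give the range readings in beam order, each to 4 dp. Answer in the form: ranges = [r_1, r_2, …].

ranges = [0.8282, 1.6000, 3.6649]

beam 1: φ=-45°, α=105°
  cosα=-0.2588 sinα=0.9659 | (4,4) | tMaxX 2.0864 tMaxY 0.8282 | tΔX 3.8637 tΔY 1.0353
    t=0.8282 [y] (4,5) — stop
  → r_1 = 0.8282
beam 2: φ=0°, α=150°
  cosα=-0.8660 sinα=0.5000 | (4,4) | tMaxX 0.6235 tMaxY 1.6000 | tΔX 1.1547 tΔY 2.0000
    t=0.6235 [x] (3,4)
    t=1.6000 [y] (3,5) — stop
  → r_2 = 1.6000
beam 3: φ=45°, α=195°
  cosα=-0.9659 sinα=-0.2588 | (4,4) | tMaxX 0.5590 tMaxY 0.7727 | tΔX 1.0353 tΔY 3.8637
    t=0.5590 [x] (3,4)
    t=0.7727 [y] (3,3)
    t=1.5943 [x] (2,3)
    t=2.6296 [x] (1,3)
    t=3.6649 [x] (0,3) — stop
  → r_3 = 3.6649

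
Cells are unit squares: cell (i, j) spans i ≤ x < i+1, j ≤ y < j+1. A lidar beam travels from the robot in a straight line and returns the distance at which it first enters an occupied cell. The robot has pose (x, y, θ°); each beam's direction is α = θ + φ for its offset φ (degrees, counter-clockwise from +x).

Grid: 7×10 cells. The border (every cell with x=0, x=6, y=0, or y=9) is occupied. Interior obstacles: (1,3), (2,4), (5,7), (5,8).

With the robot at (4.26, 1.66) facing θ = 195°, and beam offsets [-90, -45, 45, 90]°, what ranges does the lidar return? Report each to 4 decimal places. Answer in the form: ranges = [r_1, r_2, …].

beam 1: φ=-90°, α=105°
  direction (-0.2588, 0.9659); cell (4,1); t to first gridline: x 1.0046, y 0.3520 (then +3.8637 / +1.0353)
    (4,2) via y @ 0.3520
    (3,2) via x @ 1.0046
    (3,3) via y @ 1.3873
    (3,4) via y @ 2.4225
    (3,5) via y @ 3.4578
    (3,6) via y @ 4.4931
    (2,6) via x @ 4.8683
    (2,7) via y @ 5.5284
    (2,8) via y @ 6.5637
    (2,9) via y @ 7.5989  # hit
  → r_1 = 7.5989
beam 2: φ=-45°, α=150°
  direction (-0.8660, 0.5000); cell (4,1); t to first gridline: x 0.3002, y 0.6800 (then +1.1547 / +2.0000)
    (3,1) via x @ 0.3002
    (3,2) via y @ 0.6800
    (2,2) via x @ 1.4549
    (1,2) via x @ 2.6096
    (1,3) via y @ 2.6800  # hit
  → r_2 = 2.6800
beam 3: φ=45°, α=240°
  direction (-0.5000, -0.8660); cell (4,1); t to first gridline: x 0.5200, y 0.7621 (then +2.0000 / +1.1547)
    (3,1) via x @ 0.5200
    (3,0) via y @ 0.7621  # hit
  → r_3 = 0.7621
beam 4: φ=90°, α=285°
  direction (0.2588, -0.9659); cell (4,1); t to first gridline: x 2.8591, y 0.6833 (then +3.8637 / +1.0353)
    (4,0) via y @ 0.6833  # hit
  → r_4 = 0.6833

ranges = [7.5989, 2.6800, 0.7621, 0.6833]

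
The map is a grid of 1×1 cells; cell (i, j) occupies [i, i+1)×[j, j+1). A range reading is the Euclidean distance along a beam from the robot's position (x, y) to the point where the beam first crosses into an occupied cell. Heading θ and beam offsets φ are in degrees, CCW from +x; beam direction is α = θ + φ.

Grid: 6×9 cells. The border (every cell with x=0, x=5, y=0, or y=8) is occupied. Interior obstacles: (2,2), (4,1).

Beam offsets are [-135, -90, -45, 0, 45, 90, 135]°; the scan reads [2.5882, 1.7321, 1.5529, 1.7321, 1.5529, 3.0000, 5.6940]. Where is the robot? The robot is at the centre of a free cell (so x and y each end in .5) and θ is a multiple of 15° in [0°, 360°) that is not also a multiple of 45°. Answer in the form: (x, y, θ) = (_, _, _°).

(x, y, θ) = (2.5, 6.5, 150°)

Candidates: 26 free-cell centres × 16 headings = 416 poses. Raycast each; keep the one whose scan matches to 4 dp.
  (3.5, 2.5, 60°): beam 1 = 1.5529 ≠ 2.5882 ✗
  (3.5, 6.5, 285°): beam 1 = 2.8868 ≠ 2.5882 ✗
  (2.5, 7.5, 120°): beam 2 = 1.0000 ≠ 1.7321 ✗
  …
  (2.5, 6.5, 150°): r_1=2.5882, r_2=1.7321, r_3=1.5529, r_4=1.7321, r_5=1.5529, r_6=3.0000, r_7=5.6940 — all match ✓
Only this pose fits every beam.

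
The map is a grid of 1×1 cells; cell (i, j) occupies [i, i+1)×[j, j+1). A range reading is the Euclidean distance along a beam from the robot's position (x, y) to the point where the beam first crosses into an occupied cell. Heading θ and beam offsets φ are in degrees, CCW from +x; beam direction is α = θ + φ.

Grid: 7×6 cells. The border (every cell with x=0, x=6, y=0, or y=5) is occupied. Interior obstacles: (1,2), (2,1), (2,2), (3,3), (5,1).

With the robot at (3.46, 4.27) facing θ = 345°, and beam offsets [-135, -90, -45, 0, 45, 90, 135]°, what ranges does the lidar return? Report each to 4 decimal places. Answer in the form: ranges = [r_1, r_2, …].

beam 1: φ=-135°, α=210°
  dir = (cos 210°, sin 210°) = (-0.8660, -0.5000); from cell (3,4)
  next x-line at t=0.5312, next y-line at t=0.5400; Δt_x=1.1547, Δt_y=2.0000
    x: enter (2,4) at t=0.5312
    y: enter (2,3) at t=0.5400
    x: enter (1,3) at t=1.6859
    y: enter (1,2) at t=2.5400 ← occupied
  → r_1 = 2.5400
beam 2: φ=-90°, α=255°
  dir = (cos 255°, sin 255°) = (-0.2588, -0.9659); from cell (3,4)
  next x-line at t=1.7773, next y-line at t=0.2795; Δt_x=3.8637, Δt_y=1.0353
    y: enter (3,3) at t=0.2795 ← occupied
  → r_2 = 0.2795
beam 3: φ=-45°, α=300°
  dir = (cos 300°, sin 300°) = (0.5000, -0.8660); from cell (3,4)
  next x-line at t=1.0800, next y-line at t=0.3118; Δt_x=2.0000, Δt_y=1.1547
    y: enter (3,3) at t=0.3118 ← occupied
  → r_3 = 0.3118
beam 4: φ=0°, α=345°
  dir = (cos 345°, sin 345°) = (0.9659, -0.2588); from cell (3,4)
  next x-line at t=0.5590, next y-line at t=1.0432; Δt_x=1.0353, Δt_y=3.8637
    x: enter (4,4) at t=0.5590
    y: enter (4,3) at t=1.0432
    x: enter (5,3) at t=1.5943
    x: enter (6,3) at t=2.6296 ← occupied
  → r_4 = 2.6296
beam 5: φ=45°, α=30°
  dir = (cos 30°, sin 30°) = (0.8660, 0.5000); from cell (3,4)
  next x-line at t=0.6235, next y-line at t=1.4600; Δt_x=1.1547, Δt_y=2.0000
    x: enter (4,4) at t=0.6235
    y: enter (4,5) at t=1.4600 ← occupied
  → r_5 = 1.4600
beam 6: φ=90°, α=75°
  dir = (cos 75°, sin 75°) = (0.2588, 0.9659); from cell (3,4)
  next x-line at t=2.0864, next y-line at t=0.7558; Δt_x=3.8637, Δt_y=1.0353
    y: enter (3,5) at t=0.7558 ← occupied
  → r_6 = 0.7558
beam 7: φ=135°, α=120°
  dir = (cos 120°, sin 120°) = (-0.5000, 0.8660); from cell (3,4)
  next x-line at t=0.9200, next y-line at t=0.8429; Δt_x=2.0000, Δt_y=1.1547
    y: enter (3,5) at t=0.8429 ← occupied
  → r_7 = 0.8429

ranges = [2.5400, 0.2795, 0.3118, 2.6296, 1.4600, 0.7558, 0.8429]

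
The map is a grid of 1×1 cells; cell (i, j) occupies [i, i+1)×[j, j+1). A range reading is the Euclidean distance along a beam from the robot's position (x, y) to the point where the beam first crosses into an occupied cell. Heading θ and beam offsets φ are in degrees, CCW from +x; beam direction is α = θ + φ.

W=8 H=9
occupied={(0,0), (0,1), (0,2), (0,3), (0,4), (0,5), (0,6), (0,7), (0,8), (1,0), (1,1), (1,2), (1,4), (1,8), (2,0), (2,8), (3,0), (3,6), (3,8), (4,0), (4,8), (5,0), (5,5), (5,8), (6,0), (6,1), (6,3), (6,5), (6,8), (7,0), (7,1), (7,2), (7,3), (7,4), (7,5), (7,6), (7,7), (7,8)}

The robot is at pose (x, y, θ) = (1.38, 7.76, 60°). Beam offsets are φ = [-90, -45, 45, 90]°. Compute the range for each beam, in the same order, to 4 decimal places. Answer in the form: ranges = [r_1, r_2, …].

ranges = [1.8706, 0.9273, 0.2485, 0.4388]

beam 1: φ=-90°, α=330°
  direction (0.8660, -0.5000); cell (1,7); t to first gridline: x 0.7159, y 1.5200 (then +1.1547 / +2.0000)
    (2,7) via x @ 0.7159
    (2,6) via y @ 1.5200
    (3,6) via x @ 1.8706  # hit
  → r_1 = 1.8706
beam 2: φ=-45°, α=15°
  direction (0.9659, 0.2588); cell (1,7); t to first gridline: x 0.6419, y 0.9273 (then +1.0353 / +3.8637)
    (2,7) via x @ 0.6419
    (2,8) via y @ 0.9273  # hit
  → r_2 = 0.9273
beam 3: φ=45°, α=105°
  direction (-0.2588, 0.9659); cell (1,7); t to first gridline: x 1.4682, y 0.2485 (then +3.8637 / +1.0353)
    (1,8) via y @ 0.2485  # hit
  → r_3 = 0.2485
beam 4: φ=90°, α=150°
  direction (-0.8660, 0.5000); cell (1,7); t to first gridline: x 0.4388, y 0.4800 (then +1.1547 / +2.0000)
    (0,7) via x @ 0.4388  # hit
  → r_4 = 0.4388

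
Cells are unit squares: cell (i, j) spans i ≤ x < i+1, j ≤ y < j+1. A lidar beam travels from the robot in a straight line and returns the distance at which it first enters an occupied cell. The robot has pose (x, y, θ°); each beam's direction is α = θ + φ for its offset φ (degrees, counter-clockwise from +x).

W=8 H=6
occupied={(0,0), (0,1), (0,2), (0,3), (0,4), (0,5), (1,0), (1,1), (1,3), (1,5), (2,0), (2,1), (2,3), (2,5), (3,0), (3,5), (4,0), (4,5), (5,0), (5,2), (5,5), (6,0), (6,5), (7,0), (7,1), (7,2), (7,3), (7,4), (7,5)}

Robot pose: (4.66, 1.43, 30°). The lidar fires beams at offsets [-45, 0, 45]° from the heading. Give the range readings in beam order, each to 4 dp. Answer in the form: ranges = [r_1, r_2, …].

beam 1: φ=-45°, α=345°
  cosα=0.9659 sinα=-0.2588 | (4,1) | tMaxX 0.3520 tMaxY 1.6614 | tΔX 1.0353 tΔY 3.8637
    t=0.3520 [x] (5,1)
    t=1.3873 [x] (6,1)
    t=1.6614 [y] (6,0) — stop
  → r_1 = 1.6614
beam 2: φ=0°, α=30°
  cosα=0.8660 sinα=0.5000 | (4,1) | tMaxX 0.3926 tMaxY 1.1400 | tΔX 1.1547 tΔY 2.0000
    t=0.3926 [x] (5,1)
    t=1.1400 [y] (5,2) — stop
  → r_2 = 1.1400
beam 3: φ=45°, α=75°
  cosα=0.2588 sinα=0.9659 | (4,1) | tMaxX 1.3137 tMaxY 0.5901 | tΔX 3.8637 tΔY 1.0353
    t=0.5901 [y] (4,2)
    t=1.3137 [x] (5,2) — stop
  → r_3 = 1.3137

ranges = [1.6614, 1.1400, 1.3137]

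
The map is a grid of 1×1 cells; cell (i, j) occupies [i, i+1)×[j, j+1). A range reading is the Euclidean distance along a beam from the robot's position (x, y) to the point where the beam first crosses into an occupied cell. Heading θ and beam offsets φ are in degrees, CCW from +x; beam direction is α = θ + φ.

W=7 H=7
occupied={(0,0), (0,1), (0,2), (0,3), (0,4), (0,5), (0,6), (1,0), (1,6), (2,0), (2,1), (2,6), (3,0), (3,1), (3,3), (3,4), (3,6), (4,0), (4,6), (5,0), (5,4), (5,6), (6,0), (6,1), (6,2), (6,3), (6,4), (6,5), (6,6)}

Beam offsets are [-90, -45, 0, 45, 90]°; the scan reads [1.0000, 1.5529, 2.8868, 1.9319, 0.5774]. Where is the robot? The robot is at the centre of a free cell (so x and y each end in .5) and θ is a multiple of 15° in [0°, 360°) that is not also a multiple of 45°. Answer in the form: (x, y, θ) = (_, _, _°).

The pose lattice has 20·16 = 320 candidates. Test each by forward raycasting.
  (3.5, 5.5, 285°): beam 1 = 2.5882 ≠ 1.0000 ✗
  (2.5, 2.5, 210°): beam 1 = 3.0000 ≠ 1.0000 ✗
  (2.5, 3.5, 150°): beam 2 = 2.5882 ≠ 1.5529 ✗
  …
  (4.5, 1.5, 60°): r_1=1.0000, r_2=1.5529, r_3=2.8868, r_4=1.9319, r_5=0.5774 — all match ✓
Unique over the lattice → pose = (4.5, 1.5, 60°).

(x, y, θ) = (4.5, 1.5, 60°)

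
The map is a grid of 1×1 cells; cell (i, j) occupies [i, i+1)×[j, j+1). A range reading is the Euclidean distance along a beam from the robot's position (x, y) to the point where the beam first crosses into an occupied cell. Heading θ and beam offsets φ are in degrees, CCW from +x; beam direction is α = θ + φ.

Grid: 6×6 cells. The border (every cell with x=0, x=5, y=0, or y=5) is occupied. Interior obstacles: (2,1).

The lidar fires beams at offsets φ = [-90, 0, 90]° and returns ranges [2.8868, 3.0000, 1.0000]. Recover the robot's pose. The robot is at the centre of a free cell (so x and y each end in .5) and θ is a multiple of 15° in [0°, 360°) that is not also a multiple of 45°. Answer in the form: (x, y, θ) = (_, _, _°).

Candidates: 15 free-cell centres × 16 headings = 240 poses. Raycast each; keep the one whose scan matches to 4 dp.
  (4.5, 3.5, 240°): beam 1 = 3.0000 ≠ 2.8868 ✗
  (1.5, 2.5, 60°): beam 1 = 1.0000 ≠ 2.8868 ✗
  (1.5, 2.5, 285°): beam 1 = 0.5176 ≠ 2.8868 ✗
  (3.5, 2.5, 285°): beam 1 = 2.5882 ≠ 2.8868 ✗
  (1.5, 4.5, 285°): beam 1 = 0.5176 ≠ 2.8868 ✗
  …
  (3.5, 4.5, 300°): r_1=2.8868, r_2=3.0000, r_3=1.0000 — all match ✓
No second candidate reproduces the full scan.

(x, y, θ) = (3.5, 4.5, 300°)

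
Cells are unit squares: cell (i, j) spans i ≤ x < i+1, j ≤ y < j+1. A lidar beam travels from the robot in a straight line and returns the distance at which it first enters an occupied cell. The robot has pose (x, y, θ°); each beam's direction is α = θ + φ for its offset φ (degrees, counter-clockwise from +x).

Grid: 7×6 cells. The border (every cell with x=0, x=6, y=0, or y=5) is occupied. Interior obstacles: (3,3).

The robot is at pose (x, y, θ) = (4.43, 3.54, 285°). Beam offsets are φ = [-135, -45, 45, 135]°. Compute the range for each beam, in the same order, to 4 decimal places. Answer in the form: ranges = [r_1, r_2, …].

beam 1: φ=-135°, α=150°
  cosα=-0.8660 sinα=0.5000 | (4,3) | tMaxX 0.4965 tMaxY 0.9200 | tΔX 1.1547 tΔY 2.0000
    t=0.4965 [x] (3,3) — stop
  → r_1 = 0.4965
beam 2: φ=-45°, α=240°
  cosα=-0.5000 sinα=-0.8660 | (4,3) | tMaxX 0.8600 tMaxY 0.6235 | tΔX 2.0000 tΔY 1.1547
    t=0.6235 [y] (4,2)
    t=0.8600 [x] (3,2)
    t=1.7782 [y] (3,1)
    t=2.8600 [x] (2,1)
    t=2.9329 [y] (2,0) — stop
  → r_2 = 2.9329
beam 3: φ=45°, α=330°
  cosα=0.8660 sinα=-0.5000 | (4,3) | tMaxX 0.6582 tMaxY 1.0800 | tΔX 1.1547 tΔY 2.0000
    t=0.6582 [x] (5,3)
    t=1.0800 [y] (5,2)
    t=1.8129 [x] (6,2) — stop
  → r_3 = 1.8129
beam 4: φ=135°, α=60°
  cosα=0.5000 sinα=0.8660 | (4,3) | tMaxX 1.1400 tMaxY 0.5312 | tΔX 2.0000 tΔY 1.1547
    t=0.5312 [y] (4,4)
    t=1.1400 [x] (5,4)
    t=1.6859 [y] (5,5) — stop
  → r_4 = 1.6859

ranges = [0.4965, 2.9329, 1.8129, 1.6859]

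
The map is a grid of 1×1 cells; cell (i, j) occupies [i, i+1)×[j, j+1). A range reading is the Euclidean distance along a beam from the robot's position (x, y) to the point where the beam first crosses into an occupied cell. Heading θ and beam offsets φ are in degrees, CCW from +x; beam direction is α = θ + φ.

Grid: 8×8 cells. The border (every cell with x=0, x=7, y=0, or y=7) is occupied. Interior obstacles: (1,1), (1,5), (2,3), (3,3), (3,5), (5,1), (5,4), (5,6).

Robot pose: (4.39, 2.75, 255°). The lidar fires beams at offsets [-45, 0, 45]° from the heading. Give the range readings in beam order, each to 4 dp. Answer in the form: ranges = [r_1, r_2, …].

ranges = [2.7597, 1.8117, 1.2200]

beam 1: φ=-45°, α=210°
  d=(-0.8660,-0.5000)  start (4,2)  tX=0.4503 tY=1.5000  stride 1/|dx|=1.1547 1/|dy|=2.0000
    cross x-line → (3,2), t=0.4503
    cross y-line → (3,1), t=1.5000
    cross x-line → (2,1), t=1.6050
    cross x-line → (1,1), t=2.7597 (wall)
  → r_1 = 2.7597
beam 2: φ=0°, α=255°
  d=(-0.2588,-0.9659)  start (4,2)  tX=1.5068 tY=0.7765  stride 1/|dx|=3.8637 1/|dy|=1.0353
    cross y-line → (4,1), t=0.7765
    cross x-line → (3,1), t=1.5068
    cross y-line → (3,0), t=1.8117 (wall)
  → r_2 = 1.8117
beam 3: φ=45°, α=300°
  d=(0.5000,-0.8660)  start (4,2)  tX=1.2200 tY=0.8660  stride 1/|dx|=2.0000 1/|dy|=1.1547
    cross y-line → (4,1), t=0.8660
    cross x-line → (5,1), t=1.2200 (wall)
  → r_3 = 1.2200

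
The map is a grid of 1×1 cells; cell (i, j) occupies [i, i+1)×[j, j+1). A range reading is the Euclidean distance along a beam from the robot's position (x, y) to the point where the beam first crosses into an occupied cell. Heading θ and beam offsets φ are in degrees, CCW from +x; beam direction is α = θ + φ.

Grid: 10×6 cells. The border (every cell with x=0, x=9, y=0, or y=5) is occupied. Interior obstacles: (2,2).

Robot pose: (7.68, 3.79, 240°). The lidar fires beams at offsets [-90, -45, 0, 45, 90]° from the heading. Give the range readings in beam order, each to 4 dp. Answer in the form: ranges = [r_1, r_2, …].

beam 1: φ=-90°, α=150°
  dir = (cos 150°, sin 150°) = (-0.8660, 0.5000); from cell (7,3)
  next x-line at t=0.7852, next y-line at t=0.4200; Δt_x=1.1547, Δt_y=2.0000
    y: enter (7,4) at t=0.4200
    x: enter (6,4) at t=0.7852
    x: enter (5,4) at t=1.9399
    y: enter (5,5) at t=2.4200 ← occupied
  → r_1 = 2.4200
beam 2: φ=-45°, α=195°
  dir = (cos 195°, sin 195°) = (-0.9659, -0.2588); from cell (7,3)
  next x-line at t=0.7040, next y-line at t=3.0523; Δt_x=1.0353, Δt_y=3.8637
    x: enter (6,3) at t=0.7040
    x: enter (5,3) at t=1.7393
    x: enter (4,3) at t=2.7745
    y: enter (4,2) at t=3.0523
    x: enter (3,2) at t=3.8098
    x: enter (2,2) at t=4.8451 ← occupied
  → r_2 = 4.8451
beam 3: φ=0°, α=240°
  dir = (cos 240°, sin 240°) = (-0.5000, -0.8660); from cell (7,3)
  next x-line at t=1.3600, next y-line at t=0.9122; Δt_x=2.0000, Δt_y=1.1547
    y: enter (7,2) at t=0.9122
    x: enter (6,2) at t=1.3600
    y: enter (6,1) at t=2.0669
    y: enter (6,0) at t=3.2216 ← occupied
  → r_3 = 3.2216
beam 4: φ=45°, α=285°
  dir = (cos 285°, sin 285°) = (0.2588, -0.9659); from cell (7,3)
  next x-line at t=1.2364, next y-line at t=0.8179; Δt_x=3.8637, Δt_y=1.0353
    y: enter (7,2) at t=0.8179
    x: enter (8,2) at t=1.2364
    y: enter (8,1) at t=1.8531
    y: enter (8,0) at t=2.8884 ← occupied
  → r_4 = 2.8884
beam 5: φ=90°, α=330°
  dir = (cos 330°, sin 330°) = (0.8660, -0.5000); from cell (7,3)
  next x-line at t=0.3695, next y-line at t=1.5800; Δt_x=1.1547, Δt_y=2.0000
    x: enter (8,3) at t=0.3695
    x: enter (9,3) at t=1.5242 ← occupied
  → r_5 = 1.5242

ranges = [2.4200, 4.8451, 3.2216, 2.8884, 1.5242]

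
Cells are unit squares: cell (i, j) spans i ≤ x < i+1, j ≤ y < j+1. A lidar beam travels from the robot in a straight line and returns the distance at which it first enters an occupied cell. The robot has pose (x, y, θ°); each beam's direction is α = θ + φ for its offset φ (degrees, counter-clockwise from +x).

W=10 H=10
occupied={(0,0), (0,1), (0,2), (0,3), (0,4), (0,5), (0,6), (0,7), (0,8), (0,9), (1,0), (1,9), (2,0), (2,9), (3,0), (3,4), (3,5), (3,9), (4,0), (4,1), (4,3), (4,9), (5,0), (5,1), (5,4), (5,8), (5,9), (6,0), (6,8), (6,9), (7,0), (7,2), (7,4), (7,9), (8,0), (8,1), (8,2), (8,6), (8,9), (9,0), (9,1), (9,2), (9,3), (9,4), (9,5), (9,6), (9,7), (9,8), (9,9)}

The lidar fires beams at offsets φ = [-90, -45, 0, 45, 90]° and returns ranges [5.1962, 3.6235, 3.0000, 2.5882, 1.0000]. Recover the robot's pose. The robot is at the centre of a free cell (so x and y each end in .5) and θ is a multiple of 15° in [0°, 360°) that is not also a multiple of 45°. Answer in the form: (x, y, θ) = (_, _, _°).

The pose lattice has 51·16 = 816 candidates. Test each by forward raycasting.
  (3.5, 6.5, 255°): beam 1 = 2.5882 ≠ 5.1962 ✗
  (4.5, 2.5, 255°): beam 1 = 3.6235 ≠ 5.1962 ✗
  (4.5, 7.5, 60°): beam 2 = 1.9319 ≠ 3.6235 ✗
  …
  (5.5, 7.5, 300°): r_1=5.1962, r_2=3.6235, r_3=3.0000, r_4=2.5882, r_5=1.0000 — all match ✓
Only this pose fits every beam.

(x, y, θ) = (5.5, 7.5, 300°)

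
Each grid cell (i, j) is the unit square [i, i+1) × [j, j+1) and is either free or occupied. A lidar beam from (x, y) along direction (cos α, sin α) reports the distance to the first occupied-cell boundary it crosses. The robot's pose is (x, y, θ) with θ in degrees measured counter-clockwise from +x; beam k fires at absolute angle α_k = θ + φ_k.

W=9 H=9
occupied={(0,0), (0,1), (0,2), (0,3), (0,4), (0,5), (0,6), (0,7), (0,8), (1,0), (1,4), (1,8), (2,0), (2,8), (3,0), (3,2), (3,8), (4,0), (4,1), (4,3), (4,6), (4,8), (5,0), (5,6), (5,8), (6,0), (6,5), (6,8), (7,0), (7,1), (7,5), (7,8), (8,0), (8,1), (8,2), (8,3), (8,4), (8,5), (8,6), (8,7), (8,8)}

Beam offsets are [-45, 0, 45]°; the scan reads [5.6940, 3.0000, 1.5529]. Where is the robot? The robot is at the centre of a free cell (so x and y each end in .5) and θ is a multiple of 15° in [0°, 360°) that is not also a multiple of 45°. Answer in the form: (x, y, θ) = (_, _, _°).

(x, y, θ) = (7.5, 3.5, 210°)

The pose lattice has 40·16 = 640 candidates. Test each by forward raycasting.
  (2.5, 1.5, 120°): beam 1 = 6.7293 ≠ 5.6940 ✗
  (7.5, 3.5, 150°): beam 1 = 1.5529 ≠ 5.6940 ✗
  (4.5, 4.5, 60°): beam 1 = 1.9319 ≠ 5.6940 ✗
  (4.5, 4.5, 195°): beam 1 = 4.0415 ≠ 5.6940 ✗
  (6.5, 2.5, 105°): beam 1 = 2.8868 ≠ 5.6940 ✗
  …
  (7.5, 3.5, 210°): r_1=5.6940, r_2=3.0000, r_3=1.5529 — all match ✓
No second candidate reproduces the full scan.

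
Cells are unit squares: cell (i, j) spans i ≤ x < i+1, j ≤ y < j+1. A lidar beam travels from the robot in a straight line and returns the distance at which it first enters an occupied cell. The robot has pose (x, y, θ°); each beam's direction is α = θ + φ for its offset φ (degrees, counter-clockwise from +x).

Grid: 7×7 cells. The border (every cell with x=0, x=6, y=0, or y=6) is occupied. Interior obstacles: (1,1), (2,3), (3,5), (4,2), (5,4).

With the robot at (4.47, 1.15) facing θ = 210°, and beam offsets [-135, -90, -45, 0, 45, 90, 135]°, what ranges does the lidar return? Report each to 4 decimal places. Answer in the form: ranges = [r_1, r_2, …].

ranges = [0.8800, 2.9400, 2.5571, 0.3000, 0.1553, 0.1732, 0.5796]

beam 1: φ=-135°, α=75°
  d=(0.2588,0.9659)  start (4,1)  tX=2.0478 tY=0.8800  stride 1/|dx|=3.8637 1/|dy|=1.0353
    cross y-line → (4,2), t=0.8800 (wall)
  → r_1 = 0.8800
beam 2: φ=-90°, α=120°
  d=(-0.5000,0.8660)  start (4,1)  tX=0.9400 tY=0.9815  stride 1/|dx|=2.0000 1/|dy|=1.1547
    cross x-line → (3,1), t=0.9400
    cross y-line → (3,2), t=0.9815
    cross y-line → (3,3), t=2.1362
    cross x-line → (2,3), t=2.9400 (wall)
  → r_2 = 2.9400
beam 3: φ=-45°, α=165°
  d=(-0.9659,0.2588)  start (4,1)  tX=0.4866 tY=3.2841  stride 1/|dx|=1.0353 1/|dy|=3.8637
    cross x-line → (3,1), t=0.4866
    cross x-line → (2,1), t=1.5219
    cross x-line → (1,1), t=2.5571 (wall)
  → r_3 = 2.5571
beam 4: φ=0°, α=210°
  d=(-0.8660,-0.5000)  start (4,1)  tX=0.5427 tY=0.3000  stride 1/|dx|=1.1547 1/|dy|=2.0000
    cross y-line → (4,0), t=0.3000 (wall)
  → r_4 = 0.3000
beam 5: φ=45°, α=255°
  d=(-0.2588,-0.9659)  start (4,1)  tX=1.8159 tY=0.1553  stride 1/|dx|=3.8637 1/|dy|=1.0353
    cross y-line → (4,0), t=0.1553 (wall)
  → r_5 = 0.1553
beam 6: φ=90°, α=300°
  d=(0.5000,-0.8660)  start (4,1)  tX=1.0600 tY=0.1732  stride 1/|dx|=2.0000 1/|dy|=1.1547
    cross y-line → (4,0), t=0.1732 (wall)
  → r_6 = 0.1732
beam 7: φ=135°, α=345°
  d=(0.9659,-0.2588)  start (4,1)  tX=0.5487 tY=0.5796  stride 1/|dx|=1.0353 1/|dy|=3.8637
    cross x-line → (5,1), t=0.5487
    cross y-line → (5,0), t=0.5796 (wall)
  → r_7 = 0.5796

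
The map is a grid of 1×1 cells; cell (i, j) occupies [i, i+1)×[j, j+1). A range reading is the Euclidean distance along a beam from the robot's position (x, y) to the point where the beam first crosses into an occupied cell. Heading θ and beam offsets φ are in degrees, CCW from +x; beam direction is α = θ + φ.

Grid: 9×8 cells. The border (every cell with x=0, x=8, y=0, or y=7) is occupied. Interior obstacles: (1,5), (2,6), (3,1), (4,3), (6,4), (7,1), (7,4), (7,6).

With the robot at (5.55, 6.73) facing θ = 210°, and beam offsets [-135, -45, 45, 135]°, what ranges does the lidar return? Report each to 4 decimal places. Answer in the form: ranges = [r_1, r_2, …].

beam 1: φ=-135°, α=75°
  dir = (cos 75°, sin 75°) = (0.2588, 0.9659); from cell (5,6)
  next x-line at t=1.7387, next y-line at t=0.2795; Δt_x=3.8637, Δt_y=1.0353
    y: enter (5,7) at t=0.2795 ← occupied
  → r_1 = 0.2795
beam 2: φ=-45°, α=165°
  dir = (cos 165°, sin 165°) = (-0.9659, 0.2588); from cell (5,6)
  next x-line at t=0.5694, next y-line at t=1.0432; Δt_x=1.0353, Δt_y=3.8637
    x: enter (4,6) at t=0.5694
    y: enter (4,7) at t=1.0432 ← occupied
  → r_2 = 1.0432
beam 3: φ=45°, α=255°
  dir = (cos 255°, sin 255°) = (-0.2588, -0.9659); from cell (5,6)
  next x-line at t=2.1250, next y-line at t=0.7558; Δt_x=3.8637, Δt_y=1.0353
    y: enter (5,5) at t=0.7558
    y: enter (5,4) at t=1.7910
    x: enter (4,4) at t=2.1250
    y: enter (4,3) at t=2.8263 ← occupied
  → r_3 = 2.8263
beam 4: φ=135°, α=345°
  dir = (cos 345°, sin 345°) = (0.9659, -0.2588); from cell (5,6)
  next x-line at t=0.4659, next y-line at t=2.8205; Δt_x=1.0353, Δt_y=3.8637
    x: enter (6,6) at t=0.4659
    x: enter (7,6) at t=1.5012 ← occupied
  → r_4 = 1.5012

ranges = [0.2795, 1.0432, 2.8263, 1.5012]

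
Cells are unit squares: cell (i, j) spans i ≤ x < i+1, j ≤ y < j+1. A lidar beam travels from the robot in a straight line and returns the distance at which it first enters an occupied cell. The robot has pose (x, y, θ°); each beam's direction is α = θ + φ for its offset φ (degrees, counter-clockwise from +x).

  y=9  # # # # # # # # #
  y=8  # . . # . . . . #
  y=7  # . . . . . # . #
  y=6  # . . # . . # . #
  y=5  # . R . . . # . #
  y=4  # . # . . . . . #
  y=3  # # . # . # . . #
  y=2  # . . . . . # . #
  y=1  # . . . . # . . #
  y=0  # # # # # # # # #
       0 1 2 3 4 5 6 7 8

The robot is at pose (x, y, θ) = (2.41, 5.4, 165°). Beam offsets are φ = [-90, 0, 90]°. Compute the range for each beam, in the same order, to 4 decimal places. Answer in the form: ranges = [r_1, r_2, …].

ranges = [2.6917, 1.4597, 0.4141]

beam 1: φ=-90°, α=75°
  d=(0.2588,0.9659)  start (2,5)  tX=2.2796 tY=0.6212  stride 1/|dx|=3.8637 1/|dy|=1.0353
    cross y-line → (2,6), t=0.6212
    cross y-line → (2,7), t=1.6564
    cross x-line → (3,7), t=2.2796
    cross y-line → (3,8), t=2.6917 (wall)
  → r_1 = 2.6917
beam 2: φ=0°, α=165°
  d=(-0.9659,0.2588)  start (2,5)  tX=0.4245 tY=2.3182  stride 1/|dx|=1.0353 1/|dy|=3.8637
    cross x-line → (1,5), t=0.4245
    cross x-line → (0,5), t=1.4597 (wall)
  → r_2 = 1.4597
beam 3: φ=90°, α=255°
  d=(-0.2588,-0.9659)  start (2,5)  tX=1.5841 tY=0.4141  stride 1/|dx|=3.8637 1/|dy|=1.0353
    cross y-line → (2,4), t=0.4141 (wall)
  → r_3 = 0.4141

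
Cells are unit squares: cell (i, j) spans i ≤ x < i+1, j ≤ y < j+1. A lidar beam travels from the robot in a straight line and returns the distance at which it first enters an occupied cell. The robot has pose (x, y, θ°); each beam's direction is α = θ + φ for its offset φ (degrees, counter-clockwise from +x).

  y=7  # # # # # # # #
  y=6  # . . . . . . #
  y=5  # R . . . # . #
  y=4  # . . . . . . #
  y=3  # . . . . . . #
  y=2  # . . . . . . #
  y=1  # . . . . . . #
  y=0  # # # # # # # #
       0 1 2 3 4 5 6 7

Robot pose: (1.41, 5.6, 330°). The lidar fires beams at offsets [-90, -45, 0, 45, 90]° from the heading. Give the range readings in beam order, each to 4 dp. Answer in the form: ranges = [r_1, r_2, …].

beam 1: φ=-90°, α=240°
  d=(-0.5000,-0.8660)  start (1,5)  tX=0.8200 tY=0.6928  stride 1/|dx|=2.0000 1/|dy|=1.1547
    cross y-line → (1,4), t=0.6928
    cross x-line → (0,4), t=0.8200 (wall)
  → r_1 = 0.8200
beam 2: φ=-45°, α=285°
  d=(0.2588,-0.9659)  start (1,5)  tX=2.2796 tY=0.6212  stride 1/|dx|=3.8637 1/|dy|=1.0353
    cross y-line → (1,4), t=0.6212
    cross y-line → (1,3), t=1.6564
    cross x-line → (2,3), t=2.2796
    cross y-line → (2,2), t=2.6917
    cross y-line → (2,1), t=3.7270
    cross y-line → (2,0), t=4.7623 (wall)
  → r_2 = 4.7623
beam 3: φ=0°, α=330°
  d=(0.8660,-0.5000)  start (1,5)  tX=0.6813 tY=1.2000  stride 1/|dx|=1.1547 1/|dy|=2.0000
    cross x-line → (2,5), t=0.6813
    cross y-line → (2,4), t=1.2000
    cross x-line → (3,4), t=1.8360
    cross x-line → (4,4), t=2.9907
    cross y-line → (4,3), t=3.2000
    cross x-line → (5,3), t=4.1454
    cross y-line → (5,2), t=5.2000
    cross x-line → (6,2), t=5.3001
    cross x-line → (7,2), t=6.4548 (wall)
  → r_3 = 6.4548
beam 4: φ=45°, α=15°
  d=(0.9659,0.2588)  start (1,5)  tX=0.6108 tY=1.5455  stride 1/|dx|=1.0353 1/|dy|=3.8637
    cross x-line → (2,5), t=0.6108
    cross y-line → (2,6), t=1.5455
    cross x-line → (3,6), t=1.6461
    cross x-line → (4,6), t=2.6814
    cross x-line → (5,6), t=3.7166
    cross x-line → (6,6), t=4.7519
    cross y-line → (6,7), t=5.4092 (wall)
  → r_4 = 5.4092
beam 5: φ=90°, α=60°
  d=(0.5000,0.8660)  start (1,5)  tX=1.1800 tY=0.4619  stride 1/|dx|=2.0000 1/|dy|=1.1547
    cross y-line → (1,6), t=0.4619
    cross x-line → (2,6), t=1.1800
    cross y-line → (2,7), t=1.6166 (wall)
  → r_5 = 1.6166

ranges = [0.8200, 4.7623, 6.4548, 5.4092, 1.6166]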